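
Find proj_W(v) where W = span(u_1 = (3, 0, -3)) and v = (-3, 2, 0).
proj_W(v) = (-3/2, 0, 3/2)

Set up U = [u_1 | ... | u_1] ∈ R^(3×1). The projector onto W = col(U) is P = U (U^T U)^(-1) U^T.
Compute U^T U =
  [18],
and U^T v = (-9).
Solve U^T U · c = U^T v for the coefficients: c = (-1/2). The projection is proj_W(v) = U c.
Check: (v - proj_W(v)) · u_1 = 0  (should be 0).
Result: proj_W(v) = (-3/2, 0, 3/2).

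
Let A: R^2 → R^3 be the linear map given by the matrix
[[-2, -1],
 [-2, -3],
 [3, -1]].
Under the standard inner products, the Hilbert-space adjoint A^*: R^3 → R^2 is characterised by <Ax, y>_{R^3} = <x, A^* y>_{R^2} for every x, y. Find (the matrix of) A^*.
A^* = A^T =
[[-2, -2, 3],
 [-1, -3, -1]]

For real matrices with standard dot products, the defining identity <Ax, y> = <x, A^* y> gives (Ax)^T y = x^T (A^*) y, i.e. x^T A^T y = x^T (A^*) y. Since this holds for all x, y, we must have A^* = A^T. Therefore
A^* =
[[-2, -2, 3],
 [-1, -3, -1]].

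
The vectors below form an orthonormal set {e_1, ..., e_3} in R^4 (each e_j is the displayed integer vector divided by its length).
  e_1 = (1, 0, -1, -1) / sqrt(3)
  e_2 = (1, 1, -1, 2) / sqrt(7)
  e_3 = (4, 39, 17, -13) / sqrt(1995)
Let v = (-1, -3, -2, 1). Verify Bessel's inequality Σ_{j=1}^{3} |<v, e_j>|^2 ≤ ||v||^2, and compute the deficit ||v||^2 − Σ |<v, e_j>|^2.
Σ |<v, e_j>|^2 = 1344/95; ||v||^2 = 15; deficit = 81/95

Write each e_j = u_j / sqrt(<u_j, u_j>) where u_j is the displayed integer vector. Then <v, e_j> = <v, u_j> / sqrt(<u_j, u_j>), so |<v, e_j>|^2 = <v, u_j>^2 / <u_j, u_j>.
Coefficients: <v, e_1> = 0/sqrt(3), <v, e_2> = 0/sqrt(7), <v, e_3> = -168/sqrt(1995).
Square and sum: Σ |<v, e_j>|^2 = 1344/95.
Compute ||v||^2 = v·v = 15.
Deficit = 15 − 1344/95 = 81/95 ≥ 0, confirming Bessel's inequality. (The deficit equals ||v − Σ <v,e_j> e_j||^2, the squared distance from v to span{e_j}.)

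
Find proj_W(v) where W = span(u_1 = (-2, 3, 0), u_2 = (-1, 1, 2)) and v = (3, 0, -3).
proj_W(v) = (69/53, -60/53, -174/53)

Set up U = [u_1 | ... | u_2] ∈ R^(3×2). The projector onto W = col(U) is P = U (U^T U)^(-1) U^T.
Compute U^T U =
  [13, 5]
  [5, 6],
and U^T v = (-6, -9).
Solve U^T U · c = U^T v for the coefficients: c = (9/53, -87/53). The projection is proj_W(v) = U c.
Check: (v - proj_W(v)) · u_1 = 0  (should be 0).
Check: (v - proj_W(v)) · u_2 = 0  (should be 0).
Result: proj_W(v) = (69/53, -60/53, -174/53).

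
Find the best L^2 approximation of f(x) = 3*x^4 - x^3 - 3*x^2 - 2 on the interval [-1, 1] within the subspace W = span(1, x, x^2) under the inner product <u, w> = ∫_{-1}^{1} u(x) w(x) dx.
g(x) = -3*x^2/7 - 3*x/5 - 79/35

The best approximation g ∈ W is the orthogonal projection of f onto W. Writing g = a_0 + a_1 x + a_2 x^2, the coefficients solve the normal equations G · a = b where
  G_{ij} = <φ_i, φ_j> and b_i = <f, φ_i>, with φ_0 = 1, φ_1 = x, φ_2 = x^2.
G =
  [2, 0, 2/3]
  [0, 2/3, 0]
  [2/3, 0, 2/5],
b = (-24/5, -2/5, -176/105).
Solving gives a_0 = -79/35, a_1 = -3/5, a_2 = -3/7, so
  g(x) = -3*x^2/7 - 3*x/5 - 79/35.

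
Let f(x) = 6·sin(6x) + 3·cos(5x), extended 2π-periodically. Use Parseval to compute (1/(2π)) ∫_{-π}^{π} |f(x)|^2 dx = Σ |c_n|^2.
Σ |c_n|^2 = 45/2

Expand |f|^2 and use orthogonality of {sin(nx), cos(mx)} on [-π, π]:
  ∫_{-π}^{π} sin(nx)^2 dx = π, ∫ cos(mx)^2 dx = π, and cross terms integrate to 0.
So ∫_{-π}^{π} f(x)^2 dx = 6^2 · π + 3^2 · π = (36 + 9)π.
Divide by 2π: (36 + 9)/2 = 45/2.
By Parseval, this equals Σ |c_n|^2.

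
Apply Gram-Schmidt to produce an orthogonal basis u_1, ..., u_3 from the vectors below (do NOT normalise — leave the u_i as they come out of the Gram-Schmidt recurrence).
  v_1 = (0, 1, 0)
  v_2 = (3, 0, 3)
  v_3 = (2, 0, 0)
Orthogonal basis:
  u_1 = (0, 1, 0)
  u_2 = (3, 0, 3)
  u_3 = (1, 0, -1)

Apply the Gram-Schmidt recurrence
  u_1 = v_1
  u_i = v_i − Σ_{j<i} ((v_i · u_j) / (u_j · u_j)) · u_j.

Step by step this gives:
  u_1 = (0, 1, 0)
  u_2 = (3, 0, 3)
  u_3 = (1, 0, -1)

Orthogonality check:
  u_2 · u_1 = 0 (should be 0)
  u_3 · u_1 = 0 (should be 0)
  u_3 · u_2 = 0 (should be 0)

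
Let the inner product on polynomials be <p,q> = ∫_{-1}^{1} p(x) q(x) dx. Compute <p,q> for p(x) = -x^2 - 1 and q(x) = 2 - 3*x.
<p,q> = -16/3

Expand the product: p(x)·q(x) = 3*x^3 - 2*x^2 + 3*x - 2.
∫_{-1}^{1} of each monomial x^k gives [2/(k+1) if k even, 0 if k odd]. Integrating term-by-term (or equivalently evaluating the antiderivative F(x) = 3*x^4/4 - 2*x^3/3 + 3*x^2/2 - 2*x at the endpoints):
  F(1) − F(−1) = -5/12 − (59/12) = -16/3.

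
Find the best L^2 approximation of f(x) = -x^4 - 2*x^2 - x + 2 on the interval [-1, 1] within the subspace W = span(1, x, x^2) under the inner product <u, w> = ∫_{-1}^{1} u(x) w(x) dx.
g(x) = -20*x^2/7 - x + 73/35

The best approximation g ∈ W is the orthogonal projection of f onto W. Writing g = a_0 + a_1 x + a_2 x^2, the coefficients solve the normal equations G · a = b where
  G_{ij} = <φ_i, φ_j> and b_i = <f, φ_i>, with φ_0 = 1, φ_1 = x, φ_2 = x^2.
G =
  [2, 0, 2/3]
  [0, 2/3, 0]
  [2/3, 0, 2/5],
b = (34/15, -2/3, 26/105).
Solving gives a_0 = 73/35, a_1 = -1, a_2 = -20/7, so
  g(x) = -20*x^2/7 - x + 73/35.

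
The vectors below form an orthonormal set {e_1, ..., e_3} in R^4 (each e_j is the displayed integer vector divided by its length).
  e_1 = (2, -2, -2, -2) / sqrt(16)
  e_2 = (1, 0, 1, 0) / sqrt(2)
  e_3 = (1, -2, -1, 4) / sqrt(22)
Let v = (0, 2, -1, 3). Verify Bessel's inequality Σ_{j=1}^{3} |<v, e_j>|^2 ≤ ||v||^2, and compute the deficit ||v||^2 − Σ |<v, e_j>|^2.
Σ |<v, e_j>|^2 = 90/11; ||v||^2 = 14; deficit = 64/11

Write each e_j = u_j / sqrt(<u_j, u_j>) where u_j is the displayed integer vector. Then <v, e_j> = <v, u_j> / sqrt(<u_j, u_j>), so |<v, e_j>|^2 = <v, u_j>^2 / <u_j, u_j>.
Coefficients: <v, e_1> = -8/sqrt(16), <v, e_2> = -1/sqrt(2), <v, e_3> = 9/sqrt(22).
Square and sum: Σ |<v, e_j>|^2 = 90/11.
Compute ||v||^2 = v·v = 14.
Deficit = 14 − 90/11 = 64/11 ≥ 0, confirming Bessel's inequality. (The deficit equals ||v − Σ <v,e_j> e_j||^2, the squared distance from v to span{e_j}.)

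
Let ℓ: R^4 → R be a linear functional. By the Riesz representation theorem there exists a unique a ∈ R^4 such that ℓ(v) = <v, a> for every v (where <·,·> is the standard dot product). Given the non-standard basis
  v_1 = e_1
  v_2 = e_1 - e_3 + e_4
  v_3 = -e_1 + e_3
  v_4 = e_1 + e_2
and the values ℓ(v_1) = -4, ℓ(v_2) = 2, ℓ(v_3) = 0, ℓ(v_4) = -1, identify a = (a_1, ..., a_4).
a = (-4, 3, -4, 2)

Write a = (a_1, ..., a_4) in the standard basis. For each basis vector v_i, ℓ(v_i) = <v_i, a> is a linear equation in the a_j's. Collect the n equations into a matrix system V a = ℓ, where row i of V is v_i (expressed in the standard basis). Since V is invertible (lower-triangular with 1s on the diagonal, up to permutation), solve by back-substitution:
  V =
[[1, 0, 0, 0],
 [1, 0, -1, 1],
 [-1, 0, 1, 0],
 [1, 1, 0, 0]]
  V a = (-4, 2, 0, -1)
Solving gives a = (-4, 3, -4, 2).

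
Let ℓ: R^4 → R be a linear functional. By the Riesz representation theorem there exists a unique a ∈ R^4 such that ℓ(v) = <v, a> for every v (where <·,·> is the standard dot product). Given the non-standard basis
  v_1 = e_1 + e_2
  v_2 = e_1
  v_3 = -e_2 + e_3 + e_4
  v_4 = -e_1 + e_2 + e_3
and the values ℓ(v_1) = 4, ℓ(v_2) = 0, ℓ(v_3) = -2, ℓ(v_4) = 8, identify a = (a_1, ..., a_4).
a = (0, 4, 4, -2)

Write a = (a_1, ..., a_4) in the standard basis. For each basis vector v_i, ℓ(v_i) = <v_i, a> is a linear equation in the a_j's. Collect the n equations into a matrix system V a = ℓ, where row i of V is v_i (expressed in the standard basis). Since V is invertible (lower-triangular with 1s on the diagonal, up to permutation), solve by back-substitution:
  V =
[[1, 1, 0, 0],
 [1, 0, 0, 0],
 [0, -1, 1, 1],
 [-1, 1, 1, 0]]
  V a = (4, 0, -2, 8)
Solving gives a = (0, 4, 4, -2).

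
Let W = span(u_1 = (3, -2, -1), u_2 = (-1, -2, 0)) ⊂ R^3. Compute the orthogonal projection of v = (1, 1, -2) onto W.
proj_W(v) = (33/23, 18/23, -6/23)

Set up U = [u_1 | ... | u_2] ∈ R^(3×2). The projector onto W = col(U) is P = U (U^T U)^(-1) U^T.
Compute U^T U =
  [14, 1]
  [1, 5],
and U^T v = (3, -3).
Solve U^T U · c = U^T v for the coefficients: c = (6/23, -15/23). The projection is proj_W(v) = U c.
Check: (v - proj_W(v)) · u_1 = 0  (should be 0).
Check: (v - proj_W(v)) · u_2 = 0  (should be 0).
Result: proj_W(v) = (33/23, 18/23, -6/23).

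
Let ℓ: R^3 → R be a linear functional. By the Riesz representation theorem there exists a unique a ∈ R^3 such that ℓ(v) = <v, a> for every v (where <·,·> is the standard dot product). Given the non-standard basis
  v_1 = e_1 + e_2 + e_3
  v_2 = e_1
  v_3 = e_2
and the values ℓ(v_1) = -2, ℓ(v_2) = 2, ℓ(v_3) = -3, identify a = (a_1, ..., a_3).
a = (2, -3, -1)

Write a = (a_1, ..., a_3) in the standard basis. For each basis vector v_i, ℓ(v_i) = <v_i, a> is a linear equation in the a_j's. Collect the n equations into a matrix system V a = ℓ, where row i of V is v_i (expressed in the standard basis). Since V is invertible (lower-triangular with 1s on the diagonal, up to permutation), solve by back-substitution:
  V =
[[1, 1, 1],
 [1, 0, 0],
 [0, 1, 0]]
  V a = (-2, 2, -3)
Solving gives a = (2, -3, -1).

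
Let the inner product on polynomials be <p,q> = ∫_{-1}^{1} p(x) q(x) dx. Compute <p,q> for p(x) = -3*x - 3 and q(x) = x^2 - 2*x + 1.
<p,q> = -4

Expand the product: p(x)·q(x) = -3*x^3 + 3*x^2 + 3*x - 3.
∫_{-1}^{1} of each monomial x^k gives [2/(k+1) if k even, 0 if k odd]. Integrating term-by-term (or equivalently evaluating the antiderivative F(x) = -3*x^4/4 + x^3 + 3*x^2/2 - 3*x at the endpoints):
  F(1) − F(−1) = -5/4 − (11/4) = -4.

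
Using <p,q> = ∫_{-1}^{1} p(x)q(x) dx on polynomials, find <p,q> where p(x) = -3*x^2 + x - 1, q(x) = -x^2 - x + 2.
<p,q> = -34/5

Expand the product: p(x)·q(x) = 3*x^4 + 2*x^3 - 6*x^2 + 3*x - 2.
∫_{-1}^{1} of each monomial x^k gives [2/(k+1) if k even, 0 if k odd]. Integrating term-by-term (or equivalently evaluating the antiderivative F(x) = 3*x^5/5 + x^4/2 - 2*x^3 + 3*x^2/2 - 2*x at the endpoints):
  F(1) − F(−1) = -7/5 − (27/5) = -34/5.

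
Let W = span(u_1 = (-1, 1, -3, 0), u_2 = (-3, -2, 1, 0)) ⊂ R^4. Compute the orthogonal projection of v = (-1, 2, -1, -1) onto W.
proj_W(v) = (-1/3, 2/3, -5/3, 0)

Set up U = [u_1 | ... | u_2] ∈ R^(4×2). The projector onto W = col(U) is P = U (U^T U)^(-1) U^T.
Compute U^T U =
  [11, -2]
  [-2, 14],
and U^T v = (6, -2).
Solve U^T U · c = U^T v for the coefficients: c = (8/15, -1/15). The projection is proj_W(v) = U c.
Check: (v - proj_W(v)) · u_1 = 0  (should be 0).
Check: (v - proj_W(v)) · u_2 = 0  (should be 0).
Result: proj_W(v) = (-1/3, 2/3, -5/3, 0).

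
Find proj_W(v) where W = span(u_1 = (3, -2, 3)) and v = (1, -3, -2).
proj_W(v) = (9/22, -3/11, 9/22)

Set up U = [u_1 | ... | u_1] ∈ R^(3×1). The projector onto W = col(U) is P = U (U^T U)^(-1) U^T.
Compute U^T U =
  [22],
and U^T v = (3).
Solve U^T U · c = U^T v for the coefficients: c = (3/22). The projection is proj_W(v) = U c.
Check: (v - proj_W(v)) · u_1 = 0  (should be 0).
Result: proj_W(v) = (9/22, -3/11, 9/22).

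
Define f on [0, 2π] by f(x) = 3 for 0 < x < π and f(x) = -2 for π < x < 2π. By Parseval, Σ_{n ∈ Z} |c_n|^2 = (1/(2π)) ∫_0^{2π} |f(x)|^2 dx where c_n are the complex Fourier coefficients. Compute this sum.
Σ |c_n|^2 = 13/2

Parseval equates the L^2 energy of f (normalised by 1/(2π)) with the ℓ^2 sum of its Fourier coefficients: (1/(2π)) ∫_0^{2π} |f|^2 = Σ |c_n|^2.
Compute the left side: (1/(2π)) [∫_0^π 3^2 dx + ∫_π^{2π} (-2)^2 dx] = (1/(2π)) · (9π + 4π) = (9 + 4)/2 = 13/2.
So Σ_{n ∈ Z} |c_n|^2 = 13/2.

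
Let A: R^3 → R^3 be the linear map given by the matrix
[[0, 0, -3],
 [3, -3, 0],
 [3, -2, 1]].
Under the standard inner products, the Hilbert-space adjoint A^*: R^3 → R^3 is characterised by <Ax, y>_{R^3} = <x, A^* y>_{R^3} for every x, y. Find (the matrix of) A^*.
A^* = A^T =
[[0, 3, 3],
 [0, -3, -2],
 [-3, 0, 1]]

For real matrices with standard dot products, the defining identity <Ax, y> = <x, A^* y> gives (Ax)^T y = x^T (A^*) y, i.e. x^T A^T y = x^T (A^*) y. Since this holds for all x, y, we must have A^* = A^T. Therefore
A^* =
[[0, 3, 3],
 [0, -3, -2],
 [-3, 0, 1]].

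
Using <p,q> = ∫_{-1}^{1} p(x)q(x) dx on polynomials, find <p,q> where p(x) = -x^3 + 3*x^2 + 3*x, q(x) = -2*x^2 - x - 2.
<p,q> = -8

Expand the product: p(x)·q(x) = 2*x^5 - 5*x^4 - 7*x^3 - 9*x^2 - 6*x.
∫_{-1}^{1} of each monomial x^k gives [2/(k+1) if k even, 0 if k odd]. Integrating term-by-term (or equivalently evaluating the antiderivative F(x) = x^6/3 - x^5 - 7*x^4/4 - 3*x^3 - 3*x^2 at the endpoints):
  F(1) − F(−1) = -101/12 − (-5/12) = -8.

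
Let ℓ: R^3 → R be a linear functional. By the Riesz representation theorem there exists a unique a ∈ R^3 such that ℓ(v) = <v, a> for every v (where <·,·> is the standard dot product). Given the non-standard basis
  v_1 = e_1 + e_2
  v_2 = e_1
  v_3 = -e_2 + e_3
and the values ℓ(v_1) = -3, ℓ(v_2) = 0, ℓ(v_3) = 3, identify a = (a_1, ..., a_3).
a = (0, -3, 0)

Write a = (a_1, ..., a_3) in the standard basis. For each basis vector v_i, ℓ(v_i) = <v_i, a> is a linear equation in the a_j's. Collect the n equations into a matrix system V a = ℓ, where row i of V is v_i (expressed in the standard basis). Since V is invertible (lower-triangular with 1s on the diagonal, up to permutation), solve by back-substitution:
  V =
[[1, 1, 0],
 [1, 0, 0],
 [0, -1, 1]]
  V a = (-3, 0, 3)
Solving gives a = (0, -3, 0).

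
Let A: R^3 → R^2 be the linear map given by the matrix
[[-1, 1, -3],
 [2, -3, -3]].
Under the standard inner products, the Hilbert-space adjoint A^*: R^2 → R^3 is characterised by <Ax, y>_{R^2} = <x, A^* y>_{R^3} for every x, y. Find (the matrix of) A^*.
A^* = A^T =
[[-1, 2],
 [1, -3],
 [-3, -3]]

For real matrices with standard dot products, the defining identity <Ax, y> = <x, A^* y> gives (Ax)^T y = x^T (A^*) y, i.e. x^T A^T y = x^T (A^*) y. Since this holds for all x, y, we must have A^* = A^T. Therefore
A^* =
[[-1, 2],
 [1, -3],
 [-3, -3]].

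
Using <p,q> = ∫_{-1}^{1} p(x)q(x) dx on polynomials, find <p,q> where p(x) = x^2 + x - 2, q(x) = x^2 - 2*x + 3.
<p,q> = -184/15

Expand the product: p(x)·q(x) = x^4 - x^3 - x^2 + 7*x - 6.
∫_{-1}^{1} of each monomial x^k gives [2/(k+1) if k even, 0 if k odd]. Integrating term-by-term (or equivalently evaluating the antiderivative F(x) = x^5/5 - x^4/4 - x^3/3 + 7*x^2/2 - 6*x at the endpoints):
  F(1) − F(−1) = -173/60 − (563/60) = -184/15.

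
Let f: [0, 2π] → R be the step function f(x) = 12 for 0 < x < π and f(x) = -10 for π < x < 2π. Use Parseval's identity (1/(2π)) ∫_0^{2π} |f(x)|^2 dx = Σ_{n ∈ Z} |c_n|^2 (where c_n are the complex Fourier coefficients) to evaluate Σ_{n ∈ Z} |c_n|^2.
Σ |c_n|^2 = 122

Parseval equates the L^2 energy of f (normalised by 1/(2π)) with the ℓ^2 sum of its Fourier coefficients: (1/(2π)) ∫_0^{2π} |f|^2 = Σ |c_n|^2.
Compute the left side: (1/(2π)) [∫_0^π 12^2 dx + ∫_π^{2π} (-10)^2 dx] = (1/(2π)) · (144π + 100π) = (144 + 100)/2 = 122.
So Σ_{n ∈ Z} |c_n|^2 = 122.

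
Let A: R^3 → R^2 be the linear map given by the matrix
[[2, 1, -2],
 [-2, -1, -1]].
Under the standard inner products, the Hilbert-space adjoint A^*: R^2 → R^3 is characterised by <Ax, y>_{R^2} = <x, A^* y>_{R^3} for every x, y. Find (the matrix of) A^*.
A^* = A^T =
[[2, -2],
 [1, -1],
 [-2, -1]]

For real matrices with standard dot products, the defining identity <Ax, y> = <x, A^* y> gives (Ax)^T y = x^T (A^*) y, i.e. x^T A^T y = x^T (A^*) y. Since this holds for all x, y, we must have A^* = A^T. Therefore
A^* =
[[2, -2],
 [1, -1],
 [-2, -1]].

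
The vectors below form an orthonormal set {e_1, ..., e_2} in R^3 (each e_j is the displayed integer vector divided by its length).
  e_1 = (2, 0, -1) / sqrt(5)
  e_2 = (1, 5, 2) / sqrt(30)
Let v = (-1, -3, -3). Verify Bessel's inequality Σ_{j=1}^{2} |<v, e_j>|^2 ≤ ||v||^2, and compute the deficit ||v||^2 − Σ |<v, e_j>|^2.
Σ |<v, e_j>|^2 = 49/3; ||v||^2 = 19; deficit = 8/3

Write each e_j = u_j / sqrt(<u_j, u_j>) where u_j is the displayed integer vector. Then <v, e_j> = <v, u_j> / sqrt(<u_j, u_j>), so |<v, e_j>|^2 = <v, u_j>^2 / <u_j, u_j>.
Coefficients: <v, e_1> = 1/sqrt(5), <v, e_2> = -22/sqrt(30).
Square and sum: Σ |<v, e_j>|^2 = 49/3.
Compute ||v||^2 = v·v = 19.
Deficit = 19 − 49/3 = 8/3 ≥ 0, confirming Bessel's inequality. (The deficit equals ||v − Σ <v,e_j> e_j||^2, the squared distance from v to span{e_j}.)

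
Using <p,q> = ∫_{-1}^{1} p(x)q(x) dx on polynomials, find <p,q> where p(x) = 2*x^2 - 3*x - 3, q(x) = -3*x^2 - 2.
<p,q> = 194/15

Expand the product: p(x)·q(x) = -6*x^4 + 9*x^3 + 5*x^2 + 6*x + 6.
∫_{-1}^{1} of each monomial x^k gives [2/(k+1) if k even, 0 if k odd]. Integrating term-by-term (or equivalently evaluating the antiderivative F(x) = -6*x^5/5 + 9*x^4/4 + 5*x^3/3 + 3*x^2 + 6*x at the endpoints):
  F(1) − F(−1) = 703/60 − (-73/60) = 194/15.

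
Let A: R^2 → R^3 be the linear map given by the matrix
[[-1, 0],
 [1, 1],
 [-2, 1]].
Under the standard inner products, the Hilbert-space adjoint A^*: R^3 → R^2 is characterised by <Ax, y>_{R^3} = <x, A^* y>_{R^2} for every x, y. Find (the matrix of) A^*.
A^* = A^T =
[[-1, 1, -2],
 [0, 1, 1]]

For real matrices with standard dot products, the defining identity <Ax, y> = <x, A^* y> gives (Ax)^T y = x^T (A^*) y, i.e. x^T A^T y = x^T (A^*) y. Since this holds for all x, y, we must have A^* = A^T. Therefore
A^* =
[[-1, 1, -2],
 [0, 1, 1]].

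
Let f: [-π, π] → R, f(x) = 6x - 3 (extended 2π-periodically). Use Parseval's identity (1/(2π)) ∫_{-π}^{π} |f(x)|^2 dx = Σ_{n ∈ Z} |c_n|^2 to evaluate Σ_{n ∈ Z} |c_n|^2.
Σ |c_n|^2 = 12π^2 + 9

Expand and integrate term by term over [-π, π]:
  ∫ (6x)^2 dx = 36·(2π^3/3); ∫ 2·6·(-3)·x dx = 0 (odd integrand); ∫ (-3)^2 dx = 9·2π.
So (1/(2π)) ∫_{-π}^{π} (6x - 3)^2 dx = 36π^2/3 + 9 = 12π^2 + 9.
Parseval ⇒ Σ |c_n|^2 = 12π^2 + 9.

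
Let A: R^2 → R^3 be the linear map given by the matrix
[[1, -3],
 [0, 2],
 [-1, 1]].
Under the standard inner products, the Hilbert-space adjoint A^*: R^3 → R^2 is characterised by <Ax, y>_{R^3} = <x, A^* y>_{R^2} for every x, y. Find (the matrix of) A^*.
A^* = A^T =
[[1, 0, -1],
 [-3, 2, 1]]

For real matrices with standard dot products, the defining identity <Ax, y> = <x, A^* y> gives (Ax)^T y = x^T (A^*) y, i.e. x^T A^T y = x^T (A^*) y. Since this holds for all x, y, we must have A^* = A^T. Therefore
A^* =
[[1, 0, -1],
 [-3, 2, 1]].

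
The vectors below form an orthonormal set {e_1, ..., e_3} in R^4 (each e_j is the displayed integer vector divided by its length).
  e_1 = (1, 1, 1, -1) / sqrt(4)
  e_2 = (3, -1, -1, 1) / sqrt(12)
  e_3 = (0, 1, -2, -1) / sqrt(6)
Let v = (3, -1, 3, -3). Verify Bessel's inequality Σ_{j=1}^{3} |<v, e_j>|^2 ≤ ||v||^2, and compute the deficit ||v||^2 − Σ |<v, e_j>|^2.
Σ |<v, e_j>|^2 = 20; ||v||^2 = 28; deficit = 8

Write each e_j = u_j / sqrt(<u_j, u_j>) where u_j is the displayed integer vector. Then <v, e_j> = <v, u_j> / sqrt(<u_j, u_j>), so |<v, e_j>|^2 = <v, u_j>^2 / <u_j, u_j>.
Coefficients: <v, e_1> = 8/sqrt(4), <v, e_2> = 4/sqrt(12), <v, e_3> = -4/sqrt(6).
Square and sum: Σ |<v, e_j>|^2 = 20.
Compute ||v||^2 = v·v = 28.
Deficit = 28 − 20 = 8 ≥ 0, confirming Bessel's inequality. (The deficit equals ||v − Σ <v,e_j> e_j||^2, the squared distance from v to span{e_j}.)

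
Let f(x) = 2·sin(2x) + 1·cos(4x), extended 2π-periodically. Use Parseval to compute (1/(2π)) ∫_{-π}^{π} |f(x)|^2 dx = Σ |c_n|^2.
Σ |c_n|^2 = 5/2

Expand |f|^2 and use orthogonality of {sin(nx), cos(mx)} on [-π, π]:
  ∫_{-π}^{π} sin(nx)^2 dx = π, ∫ cos(mx)^2 dx = π, and cross terms integrate to 0.
So ∫_{-π}^{π} f(x)^2 dx = 2^2 · π + 1^2 · π = (4 + 1)π.
Divide by 2π: (4 + 1)/2 = 5/2.
By Parseval, this equals Σ |c_n|^2.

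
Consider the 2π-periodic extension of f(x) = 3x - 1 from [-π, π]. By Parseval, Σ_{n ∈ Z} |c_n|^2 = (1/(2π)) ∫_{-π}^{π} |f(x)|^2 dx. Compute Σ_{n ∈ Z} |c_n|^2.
Σ |c_n|^2 = 3π^2 + 1

Expand and integrate term by term over [-π, π]:
  ∫ (3x)^2 dx = 9·(2π^3/3); ∫ 2·3·(-1)·x dx = 0 (odd integrand); ∫ (-1)^2 dx = 1·2π.
So (1/(2π)) ∫_{-π}^{π} (3x - 1)^2 dx = 9π^2/3 + 1 = 3π^2 + 1.
Parseval ⇒ Σ |c_n|^2 = 3π^2 + 1.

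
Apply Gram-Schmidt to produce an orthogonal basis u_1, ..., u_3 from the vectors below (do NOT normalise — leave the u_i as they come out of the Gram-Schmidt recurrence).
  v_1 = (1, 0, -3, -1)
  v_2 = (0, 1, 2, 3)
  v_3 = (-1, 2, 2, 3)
Orthogonal basis:
  u_1 = (1, 0, -3, -1)
  u_2 = (9/11, 1, -5/11, 24/11)
  u_3 = (-68/73, 71/73, -19/73, -11/73)

Apply the Gram-Schmidt recurrence
  u_1 = v_1
  u_i = v_i − Σ_{j<i} ((v_i · u_j) / (u_j · u_j)) · u_j.

Step by step this gives:
  u_1 = (1, 0, -3, -1)
  u_2 = (9/11, 1, -5/11, 24/11)
  u_3 = (-68/73, 71/73, -19/73, -11/73)

Orthogonality check:
  u_2 · u_1 = 0 (should be 0)
  u_3 · u_1 = 0 (should be 0)
  u_3 · u_2 = 0 (should be 0)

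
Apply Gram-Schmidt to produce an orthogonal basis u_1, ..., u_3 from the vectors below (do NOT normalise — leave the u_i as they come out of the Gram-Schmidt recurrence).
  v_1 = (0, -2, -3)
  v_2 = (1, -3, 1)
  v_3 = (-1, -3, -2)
Orthogonal basis:
  u_1 = (0, -2, -3)
  u_2 = (1, -33/13, 22/13)
  u_3 = (-88/67, -24/67, 16/67)

Apply the Gram-Schmidt recurrence
  u_1 = v_1
  u_i = v_i − Σ_{j<i} ((v_i · u_j) / (u_j · u_j)) · u_j.

Step by step this gives:
  u_1 = (0, -2, -3)
  u_2 = (1, -33/13, 22/13)
  u_3 = (-88/67, -24/67, 16/67)

Orthogonality check:
  u_2 · u_1 = 0 (should be 0)
  u_3 · u_1 = 0 (should be 0)
  u_3 · u_2 = 0 (should be 0)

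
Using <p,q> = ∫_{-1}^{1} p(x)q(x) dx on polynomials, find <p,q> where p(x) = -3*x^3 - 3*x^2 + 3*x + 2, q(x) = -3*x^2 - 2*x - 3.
<p,q> = -8

Expand the product: p(x)·q(x) = 9*x^5 + 15*x^4 + 6*x^3 - 3*x^2 - 13*x - 6.
∫_{-1}^{1} of each monomial x^k gives [2/(k+1) if k even, 0 if k odd]. Integrating term-by-term (or equivalently evaluating the antiderivative F(x) = 3*x^6/2 + 3*x^5 + 3*x^4/2 - x^3 - 13*x^2/2 - 6*x at the endpoints):
  F(1) − F(−1) = -15/2 − (1/2) = -8.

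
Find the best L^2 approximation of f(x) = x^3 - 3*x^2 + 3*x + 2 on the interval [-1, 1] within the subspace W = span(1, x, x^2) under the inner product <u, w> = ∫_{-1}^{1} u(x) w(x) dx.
g(x) = -3*x^2 + 18*x/5 + 2

The best approximation g ∈ W is the orthogonal projection of f onto W. Writing g = a_0 + a_1 x + a_2 x^2, the coefficients solve the normal equations G · a = b where
  G_{ij} = <φ_i, φ_j> and b_i = <f, φ_i>, with φ_0 = 1, φ_1 = x, φ_2 = x^2.
G =
  [2, 0, 2/3]
  [0, 2/3, 0]
  [2/3, 0, 2/5],
b = (2, 12/5, 2/15).
Solving gives a_0 = 2, a_1 = 18/5, a_2 = -3, so
  g(x) = -3*x^2 + 18*x/5 + 2.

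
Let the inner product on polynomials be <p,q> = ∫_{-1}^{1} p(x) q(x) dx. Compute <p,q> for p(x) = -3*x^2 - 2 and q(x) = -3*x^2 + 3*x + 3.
<p,q> = -52/5

Expand the product: p(x)·q(x) = 9*x^4 - 9*x^3 - 3*x^2 - 6*x - 6.
∫_{-1}^{1} of each monomial x^k gives [2/(k+1) if k even, 0 if k odd]. Integrating term-by-term (or equivalently evaluating the antiderivative F(x) = 9*x^5/5 - 9*x^4/4 - x^3 - 3*x^2 - 6*x at the endpoints):
  F(1) − F(−1) = -209/20 − (-1/20) = -52/5.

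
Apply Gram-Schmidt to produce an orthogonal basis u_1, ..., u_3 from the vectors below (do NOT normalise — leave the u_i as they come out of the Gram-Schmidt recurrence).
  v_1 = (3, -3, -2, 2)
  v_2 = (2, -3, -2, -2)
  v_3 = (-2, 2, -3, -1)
Orthogonal basis:
  u_1 = (3, -3, -2, 2)
  u_2 = (7/26, -33/26, -11/13, -41/13)
  u_3 = (-364/321, 144/107, -1103/321, 91/321)

Apply the Gram-Schmidt recurrence
  u_1 = v_1
  u_i = v_i − Σ_{j<i} ((v_i · u_j) / (u_j · u_j)) · u_j.

Step by step this gives:
  u_1 = (3, -3, -2, 2)
  u_2 = (7/26, -33/26, -11/13, -41/13)
  u_3 = (-364/321, 144/107, -1103/321, 91/321)

Orthogonality check:
  u_2 · u_1 = 0 (should be 0)
  u_3 · u_1 = 0 (should be 0)
  u_3 · u_2 = 0 (should be 0)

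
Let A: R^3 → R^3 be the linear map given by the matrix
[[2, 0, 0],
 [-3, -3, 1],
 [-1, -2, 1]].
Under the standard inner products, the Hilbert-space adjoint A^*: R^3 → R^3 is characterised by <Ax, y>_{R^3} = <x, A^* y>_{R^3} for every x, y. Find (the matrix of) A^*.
A^* = A^T =
[[2, -3, -1],
 [0, -3, -2],
 [0, 1, 1]]

For real matrices with standard dot products, the defining identity <Ax, y> = <x, A^* y> gives (Ax)^T y = x^T (A^*) y, i.e. x^T A^T y = x^T (A^*) y. Since this holds for all x, y, we must have A^* = A^T. Therefore
A^* =
[[2, -3, -1],
 [0, -3, -2],
 [0, 1, 1]].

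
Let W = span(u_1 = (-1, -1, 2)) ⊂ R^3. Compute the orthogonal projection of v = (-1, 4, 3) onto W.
proj_W(v) = (-1/2, -1/2, 1)

Set up U = [u_1 | ... | u_1] ∈ R^(3×1). The projector onto W = col(U) is P = U (U^T U)^(-1) U^T.
Compute U^T U =
  [6],
and U^T v = (3).
Solve U^T U · c = U^T v for the coefficients: c = (1/2). The projection is proj_W(v) = U c.
Check: (v - proj_W(v)) · u_1 = 0  (should be 0).
Result: proj_W(v) = (-1/2, -1/2, 1).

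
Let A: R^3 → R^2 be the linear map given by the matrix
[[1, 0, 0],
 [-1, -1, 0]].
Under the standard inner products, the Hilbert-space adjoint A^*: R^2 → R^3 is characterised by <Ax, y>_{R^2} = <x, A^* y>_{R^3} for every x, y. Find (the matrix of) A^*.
A^* = A^T =
[[1, -1],
 [0, -1],
 [0, 0]]

For real matrices with standard dot products, the defining identity <Ax, y> = <x, A^* y> gives (Ax)^T y = x^T (A^*) y, i.e. x^T A^T y = x^T (A^*) y. Since this holds for all x, y, we must have A^* = A^T. Therefore
A^* =
[[1, -1],
 [0, -1],
 [0, 0]].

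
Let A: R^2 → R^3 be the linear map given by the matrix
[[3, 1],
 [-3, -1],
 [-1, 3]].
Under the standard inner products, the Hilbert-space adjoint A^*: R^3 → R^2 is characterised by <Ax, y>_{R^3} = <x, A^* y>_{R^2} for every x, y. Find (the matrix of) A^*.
A^* = A^T =
[[3, -3, -1],
 [1, -1, 3]]

For real matrices with standard dot products, the defining identity <Ax, y> = <x, A^* y> gives (Ax)^T y = x^T (A^*) y, i.e. x^T A^T y = x^T (A^*) y. Since this holds for all x, y, we must have A^* = A^T. Therefore
A^* =
[[3, -3, -1],
 [1, -1, 3]].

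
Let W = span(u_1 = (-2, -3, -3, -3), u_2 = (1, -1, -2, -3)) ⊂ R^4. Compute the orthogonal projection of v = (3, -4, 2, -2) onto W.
proj_W(v) = (291/209, -21/209, -204/209, -387/209)

Set up U = [u_1 | ... | u_2] ∈ R^(4×2). The projector onto W = col(U) is P = U (U^T U)^(-1) U^T.
Compute U^T U =
  [31, 16]
  [16, 15],
and U^T v = (6, 9).
Solve U^T U · c = U^T v for the coefficients: c = (-54/209, 183/209). The projection is proj_W(v) = U c.
Check: (v - proj_W(v)) · u_1 = 0  (should be 0).
Check: (v - proj_W(v)) · u_2 = 0  (should be 0).
Result: proj_W(v) = (291/209, -21/209, -204/209, -387/209).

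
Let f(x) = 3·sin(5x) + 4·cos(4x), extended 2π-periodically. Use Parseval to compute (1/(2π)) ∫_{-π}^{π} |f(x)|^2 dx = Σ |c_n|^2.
Σ |c_n|^2 = 25/2

Expand |f|^2 and use orthogonality of {sin(nx), cos(mx)} on [-π, π]:
  ∫_{-π}^{π} sin(nx)^2 dx = π, ∫ cos(mx)^2 dx = π, and cross terms integrate to 0.
So ∫_{-π}^{π} f(x)^2 dx = 3^2 · π + 4^2 · π = (9 + 16)π.
Divide by 2π: (9 + 16)/2 = 25/2.
By Parseval, this equals Σ |c_n|^2.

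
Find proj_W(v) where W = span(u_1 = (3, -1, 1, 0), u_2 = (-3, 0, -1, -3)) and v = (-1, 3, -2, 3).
proj_W(v) = (-204/109, 192/109, -68/109, 372/109)

Set up U = [u_1 | ... | u_2] ∈ R^(4×2). The projector onto W = col(U) is P = U (U^T U)^(-1) U^T.
Compute U^T U =
  [11, -10]
  [-10, 19],
and U^T v = (-8, -4).
Solve U^T U · c = U^T v for the coefficients: c = (-192/109, -124/109). The projection is proj_W(v) = U c.
Check: (v - proj_W(v)) · u_1 = 0  (should be 0).
Check: (v - proj_W(v)) · u_2 = 0  (should be 0).
Result: proj_W(v) = (-204/109, 192/109, -68/109, 372/109).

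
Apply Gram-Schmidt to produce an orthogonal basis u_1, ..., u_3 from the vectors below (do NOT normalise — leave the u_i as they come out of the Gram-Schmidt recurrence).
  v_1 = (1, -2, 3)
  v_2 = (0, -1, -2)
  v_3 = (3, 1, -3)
Orthogonal basis:
  u_1 = (1, -2, 3)
  u_2 = (2/7, -11/7, -8/7)
  u_3 = (91/27, 26/27, -13/27)

Apply the Gram-Schmidt recurrence
  u_1 = v_1
  u_i = v_i − Σ_{j<i} ((v_i · u_j) / (u_j · u_j)) · u_j.

Step by step this gives:
  u_1 = (1, -2, 3)
  u_2 = (2/7, -11/7, -8/7)
  u_3 = (91/27, 26/27, -13/27)

Orthogonality check:
  u_2 · u_1 = 0 (should be 0)
  u_3 · u_1 = 0 (should be 0)
  u_3 · u_2 = 0 (should be 0)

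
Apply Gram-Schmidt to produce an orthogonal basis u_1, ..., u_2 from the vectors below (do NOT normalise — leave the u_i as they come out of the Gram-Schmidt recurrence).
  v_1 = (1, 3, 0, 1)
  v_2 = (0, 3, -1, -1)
Orthogonal basis:
  u_1 = (1, 3, 0, 1)
  u_2 = (-8/11, 9/11, -1, -19/11)

Apply the Gram-Schmidt recurrence
  u_1 = v_1
  u_i = v_i − Σ_{j<i} ((v_i · u_j) / (u_j · u_j)) · u_j.

Step by step this gives:
  u_1 = (1, 3, 0, 1)
  u_2 = (-8/11, 9/11, -1, -19/11)

Orthogonality check:
  u_2 · u_1 = 0 (should be 0)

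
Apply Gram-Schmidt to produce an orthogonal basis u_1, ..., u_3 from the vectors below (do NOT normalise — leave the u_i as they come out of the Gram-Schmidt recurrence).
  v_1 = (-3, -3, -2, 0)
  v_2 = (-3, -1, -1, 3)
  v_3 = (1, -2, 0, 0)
Orthogonal basis:
  u_1 = (-3, -3, -2, 0)
  u_2 = (-12/11, 10/11, 3/11, 3)
  u_3 = (137/122, -165/122, 21/61, 48/61)

Apply the Gram-Schmidt recurrence
  u_1 = v_1
  u_i = v_i − Σ_{j<i} ((v_i · u_j) / (u_j · u_j)) · u_j.

Step by step this gives:
  u_1 = (-3, -3, -2, 0)
  u_2 = (-12/11, 10/11, 3/11, 3)
  u_3 = (137/122, -165/122, 21/61, 48/61)

Orthogonality check:
  u_2 · u_1 = 0 (should be 0)
  u_3 · u_1 = 0 (should be 0)
  u_3 · u_2 = 0 (should be 0)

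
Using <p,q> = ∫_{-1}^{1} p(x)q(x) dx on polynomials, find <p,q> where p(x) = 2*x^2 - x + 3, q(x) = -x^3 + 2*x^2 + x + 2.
<p,q> = 20

Expand the product: p(x)·q(x) = -2*x^5 + 5*x^4 - 3*x^3 + 9*x^2 + x + 6.
∫_{-1}^{1} of each monomial x^k gives [2/(k+1) if k even, 0 if k odd]. Integrating term-by-term (or equivalently evaluating the antiderivative F(x) = -x^6/3 + x^5 - 3*x^4/4 + 3*x^3 + x^2/2 + 6*x at the endpoints):
  F(1) − F(−1) = 113/12 − (-127/12) = 20.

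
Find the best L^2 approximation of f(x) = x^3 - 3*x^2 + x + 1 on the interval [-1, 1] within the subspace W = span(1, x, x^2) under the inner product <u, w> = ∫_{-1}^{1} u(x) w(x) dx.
g(x) = -3*x^2 + 8*x/5 + 1

The best approximation g ∈ W is the orthogonal projection of f onto W. Writing g = a_0 + a_1 x + a_2 x^2, the coefficients solve the normal equations G · a = b where
  G_{ij} = <φ_i, φ_j> and b_i = <f, φ_i>, with φ_0 = 1, φ_1 = x, φ_2 = x^2.
G =
  [2, 0, 2/3]
  [0, 2/3, 0]
  [2/3, 0, 2/5],
b = (0, 16/15, -8/15).
Solving gives a_0 = 1, a_1 = 8/5, a_2 = -3, so
  g(x) = -3*x^2 + 8*x/5 + 1.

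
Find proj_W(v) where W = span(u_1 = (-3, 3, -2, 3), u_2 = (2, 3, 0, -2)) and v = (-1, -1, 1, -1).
proj_W(v) = (33/259, -303/259, 94/259, -33/259)

Set up U = [u_1 | ... | u_2] ∈ R^(4×2). The projector onto W = col(U) is P = U (U^T U)^(-1) U^T.
Compute U^T U =
  [31, -3]
  [-3, 17],
and U^T v = (-5, -3).
Solve U^T U · c = U^T v for the coefficients: c = (-47/259, -54/259). The projection is proj_W(v) = U c.
Check: (v - proj_W(v)) · u_1 = 0  (should be 0).
Check: (v - proj_W(v)) · u_2 = 0  (should be 0).
Result: proj_W(v) = (33/259, -303/259, 94/259, -33/259).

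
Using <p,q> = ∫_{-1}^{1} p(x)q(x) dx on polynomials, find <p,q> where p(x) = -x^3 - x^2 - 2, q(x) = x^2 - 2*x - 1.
<p,q> = 56/15

Expand the product: p(x)·q(x) = -x^5 + x^4 + 3*x^3 - x^2 + 4*x + 2.
∫_{-1}^{1} of each monomial x^k gives [2/(k+1) if k even, 0 if k odd]. Integrating term-by-term (or equivalently evaluating the antiderivative F(x) = -x^6/6 + x^5/5 + 3*x^4/4 - x^3/3 + 2*x^2 + 2*x at the endpoints):
  F(1) − F(−1) = 89/20 − (43/60) = 56/15.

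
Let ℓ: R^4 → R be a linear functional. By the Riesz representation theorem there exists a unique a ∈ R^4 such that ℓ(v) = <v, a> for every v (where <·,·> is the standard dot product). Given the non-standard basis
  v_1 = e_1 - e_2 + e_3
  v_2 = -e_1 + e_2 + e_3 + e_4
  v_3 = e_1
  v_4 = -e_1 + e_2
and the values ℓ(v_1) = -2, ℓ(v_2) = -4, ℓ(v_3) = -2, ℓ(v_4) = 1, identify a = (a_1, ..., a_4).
a = (-2, -1, -1, -4)

Write a = (a_1, ..., a_4) in the standard basis. For each basis vector v_i, ℓ(v_i) = <v_i, a> is a linear equation in the a_j's. Collect the n equations into a matrix system V a = ℓ, where row i of V is v_i (expressed in the standard basis). Since V is invertible (lower-triangular with 1s on the diagonal, up to permutation), solve by back-substitution:
  V =
[[1, -1, 1, 0],
 [-1, 1, 1, 1],
 [1, 0, 0, 0],
 [-1, 1, 0, 0]]
  V a = (-2, -4, -2, 1)
Solving gives a = (-2, -1, -1, -4).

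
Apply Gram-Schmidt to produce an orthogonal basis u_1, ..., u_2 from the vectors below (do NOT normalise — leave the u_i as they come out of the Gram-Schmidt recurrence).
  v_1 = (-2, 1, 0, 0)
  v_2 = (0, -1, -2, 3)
Orthogonal basis:
  u_1 = (-2, 1, 0, 0)
  u_2 = (-2/5, -4/5, -2, 3)

Apply the Gram-Schmidt recurrence
  u_1 = v_1
  u_i = v_i − Σ_{j<i} ((v_i · u_j) / (u_j · u_j)) · u_j.

Step by step this gives:
  u_1 = (-2, 1, 0, 0)
  u_2 = (-2/5, -4/5, -2, 3)

Orthogonality check:
  u_2 · u_1 = 0 (should be 0)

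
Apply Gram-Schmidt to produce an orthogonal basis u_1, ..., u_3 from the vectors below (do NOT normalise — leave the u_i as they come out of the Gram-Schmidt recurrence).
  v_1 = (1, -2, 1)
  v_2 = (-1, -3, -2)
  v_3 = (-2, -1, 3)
Orthogonal basis:
  u_1 = (1, -2, 1)
  u_2 = (-3/2, -2, -5/2)
  u_3 = (-14/5, -2/5, 2)

Apply the Gram-Schmidt recurrence
  u_1 = v_1
  u_i = v_i − Σ_{j<i} ((v_i · u_j) / (u_j · u_j)) · u_j.

Step by step this gives:
  u_1 = (1, -2, 1)
  u_2 = (-3/2, -2, -5/2)
  u_3 = (-14/5, -2/5, 2)

Orthogonality check:
  u_2 · u_1 = 0 (should be 0)
  u_3 · u_1 = 0 (should be 0)
  u_3 · u_2 = 0 (should be 0)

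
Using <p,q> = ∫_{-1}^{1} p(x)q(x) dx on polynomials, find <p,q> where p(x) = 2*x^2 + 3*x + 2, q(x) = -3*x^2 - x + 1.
<p,q> = -46/15

Expand the product: p(x)·q(x) = -6*x^4 - 11*x^3 - 7*x^2 + x + 2.
∫_{-1}^{1} of each monomial x^k gives [2/(k+1) if k even, 0 if k odd]. Integrating term-by-term (or equivalently evaluating the antiderivative F(x) = -6*x^5/5 - 11*x^4/4 - 7*x^3/3 + x^2/2 + 2*x at the endpoints):
  F(1) − F(−1) = -227/60 − (-43/60) = -46/15.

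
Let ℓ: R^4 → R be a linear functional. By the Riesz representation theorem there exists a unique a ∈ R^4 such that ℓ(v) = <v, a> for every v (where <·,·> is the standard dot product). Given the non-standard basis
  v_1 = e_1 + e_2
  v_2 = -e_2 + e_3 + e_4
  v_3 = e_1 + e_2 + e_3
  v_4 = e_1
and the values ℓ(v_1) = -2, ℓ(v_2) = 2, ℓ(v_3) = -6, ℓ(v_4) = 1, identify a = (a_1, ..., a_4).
a = (1, -3, -4, 3)

Write a = (a_1, ..., a_4) in the standard basis. For each basis vector v_i, ℓ(v_i) = <v_i, a> is a linear equation in the a_j's. Collect the n equations into a matrix system V a = ℓ, where row i of V is v_i (expressed in the standard basis). Since V is invertible (lower-triangular with 1s on the diagonal, up to permutation), solve by back-substitution:
  V =
[[1, 1, 0, 0],
 [0, -1, 1, 1],
 [1, 1, 1, 0],
 [1, 0, 0, 0]]
  V a = (-2, 2, -6, 1)
Solving gives a = (1, -3, -4, 3).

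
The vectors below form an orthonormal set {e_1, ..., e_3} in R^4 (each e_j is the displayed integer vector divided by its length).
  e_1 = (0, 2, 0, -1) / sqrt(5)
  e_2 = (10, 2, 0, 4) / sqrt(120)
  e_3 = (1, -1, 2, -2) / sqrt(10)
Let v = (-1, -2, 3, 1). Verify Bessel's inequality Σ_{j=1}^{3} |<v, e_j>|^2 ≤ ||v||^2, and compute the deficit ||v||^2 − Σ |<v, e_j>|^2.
Σ |<v, e_j>|^2 = 25/3; ||v||^2 = 15; deficit = 20/3

Write each e_j = u_j / sqrt(<u_j, u_j>) where u_j is the displayed integer vector. Then <v, e_j> = <v, u_j> / sqrt(<u_j, u_j>), so |<v, e_j>|^2 = <v, u_j>^2 / <u_j, u_j>.
Coefficients: <v, e_1> = -5/sqrt(5), <v, e_2> = -10/sqrt(120), <v, e_3> = 5/sqrt(10).
Square and sum: Σ |<v, e_j>|^2 = 25/3.
Compute ||v||^2 = v·v = 15.
Deficit = 15 − 25/3 = 20/3 ≥ 0, confirming Bessel's inequality. (The deficit equals ||v − Σ <v,e_j> e_j||^2, the squared distance from v to span{e_j}.)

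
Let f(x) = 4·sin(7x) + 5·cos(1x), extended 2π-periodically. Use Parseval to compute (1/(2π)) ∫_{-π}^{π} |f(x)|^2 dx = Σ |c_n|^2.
Σ |c_n|^2 = 41/2

Expand |f|^2 and use orthogonality of {sin(nx), cos(mx)} on [-π, π]:
  ∫_{-π}^{π} sin(nx)^2 dx = π, ∫ cos(mx)^2 dx = π, and cross terms integrate to 0.
So ∫_{-π}^{π} f(x)^2 dx = 4^2 · π + 5^2 · π = (16 + 25)π.
Divide by 2π: (16 + 25)/2 = 41/2.
By Parseval, this equals Σ |c_n|^2.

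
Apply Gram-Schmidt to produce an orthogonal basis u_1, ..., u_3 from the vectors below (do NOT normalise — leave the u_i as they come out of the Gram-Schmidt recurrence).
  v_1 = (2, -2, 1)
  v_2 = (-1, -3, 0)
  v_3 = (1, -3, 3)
Orthogonal basis:
  u_1 = (2, -2, 1)
  u_2 = (-17/9, -19/9, -4/9)
  u_3 = (-27/37, 9/37, 72/37)

Apply the Gram-Schmidt recurrence
  u_1 = v_1
  u_i = v_i − Σ_{j<i} ((v_i · u_j) / (u_j · u_j)) · u_j.

Step by step this gives:
  u_1 = (2, -2, 1)
  u_2 = (-17/9, -19/9, -4/9)
  u_3 = (-27/37, 9/37, 72/37)

Orthogonality check:
  u_2 · u_1 = 0 (should be 0)
  u_3 · u_1 = 0 (should be 0)
  u_3 · u_2 = 0 (should be 0)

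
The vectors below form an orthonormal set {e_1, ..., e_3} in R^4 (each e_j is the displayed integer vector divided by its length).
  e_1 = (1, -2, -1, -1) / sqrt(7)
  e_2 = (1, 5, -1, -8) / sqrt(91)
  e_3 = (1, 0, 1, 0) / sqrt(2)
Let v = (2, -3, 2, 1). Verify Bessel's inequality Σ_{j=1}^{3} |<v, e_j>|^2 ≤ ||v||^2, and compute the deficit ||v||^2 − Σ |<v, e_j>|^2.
Σ |<v, e_j>|^2 = 226/13; ||v||^2 = 18; deficit = 8/13

Write each e_j = u_j / sqrt(<u_j, u_j>) where u_j is the displayed integer vector. Then <v, e_j> = <v, u_j> / sqrt(<u_j, u_j>), so |<v, e_j>|^2 = <v, u_j>^2 / <u_j, u_j>.
Coefficients: <v, e_1> = 5/sqrt(7), <v, e_2> = -23/sqrt(91), <v, e_3> = 4/sqrt(2).
Square and sum: Σ |<v, e_j>|^2 = 226/13.
Compute ||v||^2 = v·v = 18.
Deficit = 18 − 226/13 = 8/13 ≥ 0, confirming Bessel's inequality. (The deficit equals ||v − Σ <v,e_j> e_j||^2, the squared distance from v to span{e_j}.)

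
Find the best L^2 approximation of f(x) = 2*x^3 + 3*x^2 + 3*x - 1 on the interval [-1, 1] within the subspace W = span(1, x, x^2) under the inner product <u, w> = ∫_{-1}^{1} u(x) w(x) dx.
g(x) = 3*x^2 + 21*x/5 - 1

The best approximation g ∈ W is the orthogonal projection of f onto W. Writing g = a_0 + a_1 x + a_2 x^2, the coefficients solve the normal equations G · a = b where
  G_{ij} = <φ_i, φ_j> and b_i = <f, φ_i>, with φ_0 = 1, φ_1 = x, φ_2 = x^2.
G =
  [2, 0, 2/3]
  [0, 2/3, 0]
  [2/3, 0, 2/5],
b = (0, 14/5, 8/15).
Solving gives a_0 = -1, a_1 = 21/5, a_2 = 3, so
  g(x) = 3*x^2 + 21*x/5 - 1.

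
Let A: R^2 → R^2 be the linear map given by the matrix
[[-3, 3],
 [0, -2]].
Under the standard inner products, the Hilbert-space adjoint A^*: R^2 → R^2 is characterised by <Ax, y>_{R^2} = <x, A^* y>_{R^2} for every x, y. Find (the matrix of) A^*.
A^* = A^T =
[[-3, 0],
 [3, -2]]

For real matrices with standard dot products, the defining identity <Ax, y> = <x, A^* y> gives (Ax)^T y = x^T (A^*) y, i.e. x^T A^T y = x^T (A^*) y. Since this holds for all x, y, we must have A^* = A^T. Therefore
A^* =
[[-3, 0],
 [3, -2]].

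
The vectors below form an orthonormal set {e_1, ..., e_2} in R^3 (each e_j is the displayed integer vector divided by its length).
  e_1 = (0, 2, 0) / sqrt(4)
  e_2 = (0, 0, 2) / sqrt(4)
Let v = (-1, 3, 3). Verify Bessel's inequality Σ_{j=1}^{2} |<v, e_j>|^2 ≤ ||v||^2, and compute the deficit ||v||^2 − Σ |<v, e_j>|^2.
Σ |<v, e_j>|^2 = 18; ||v||^2 = 19; deficit = 1

Write each e_j = u_j / sqrt(<u_j, u_j>) where u_j is the displayed integer vector. Then <v, e_j> = <v, u_j> / sqrt(<u_j, u_j>), so |<v, e_j>|^2 = <v, u_j>^2 / <u_j, u_j>.
Coefficients: <v, e_1> = 6/sqrt(4), <v, e_2> = 6/sqrt(4).
Square and sum: Σ |<v, e_j>|^2 = 18.
Compute ||v||^2 = v·v = 19.
Deficit = 19 − 18 = 1 ≥ 0, confirming Bessel's inequality. (The deficit equals ||v − Σ <v,e_j> e_j||^2, the squared distance from v to span{e_j}.)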